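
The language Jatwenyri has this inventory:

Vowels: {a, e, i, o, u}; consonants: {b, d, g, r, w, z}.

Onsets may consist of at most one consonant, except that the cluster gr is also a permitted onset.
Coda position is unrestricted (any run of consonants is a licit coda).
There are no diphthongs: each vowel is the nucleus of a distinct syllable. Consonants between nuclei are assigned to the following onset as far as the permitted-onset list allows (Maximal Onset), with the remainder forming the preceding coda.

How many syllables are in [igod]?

2

The vowels are i, o — 2 nuclei, so 2 syllables.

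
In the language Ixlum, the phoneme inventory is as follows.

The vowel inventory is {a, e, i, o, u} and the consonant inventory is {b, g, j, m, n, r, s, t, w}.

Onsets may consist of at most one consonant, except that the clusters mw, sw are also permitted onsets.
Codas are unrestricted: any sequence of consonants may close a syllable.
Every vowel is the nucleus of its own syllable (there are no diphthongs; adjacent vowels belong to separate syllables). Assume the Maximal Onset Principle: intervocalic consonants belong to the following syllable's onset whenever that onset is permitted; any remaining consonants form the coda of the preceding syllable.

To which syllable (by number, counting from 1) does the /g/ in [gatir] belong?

1

Nuclei (vowels): a, i → 2 syllables.
V1 /a/ – V2 /i/: /t/ is a single consonant, so it becomes the next onset.
So the parse is ga.tir.
The /g/ is in the onset of syllable 1 (/ga/).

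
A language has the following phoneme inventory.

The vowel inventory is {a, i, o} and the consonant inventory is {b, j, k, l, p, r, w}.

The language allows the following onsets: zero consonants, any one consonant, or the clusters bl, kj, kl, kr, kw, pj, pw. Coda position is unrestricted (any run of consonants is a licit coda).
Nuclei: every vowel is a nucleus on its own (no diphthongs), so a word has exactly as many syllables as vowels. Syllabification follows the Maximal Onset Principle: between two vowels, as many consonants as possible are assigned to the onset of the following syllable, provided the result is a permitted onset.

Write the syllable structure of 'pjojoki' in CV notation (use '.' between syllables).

CCV.CV.CV

The vowels are o, o, i — 3 nuclei, so 3 syllables.
Between /o/ (V1) and /o/ (V2): just /j/ — single C goes to the following onset.
Between /o/ (V2) and /i/ (V3): /k/ → onset of the next syllable (single consonants are always licit onsets).
So the parse is pjo.jo.ki.
Mapping each syllable to C/V: /pjo/ → CCV, /jo/ → CV, /ki/ → CV.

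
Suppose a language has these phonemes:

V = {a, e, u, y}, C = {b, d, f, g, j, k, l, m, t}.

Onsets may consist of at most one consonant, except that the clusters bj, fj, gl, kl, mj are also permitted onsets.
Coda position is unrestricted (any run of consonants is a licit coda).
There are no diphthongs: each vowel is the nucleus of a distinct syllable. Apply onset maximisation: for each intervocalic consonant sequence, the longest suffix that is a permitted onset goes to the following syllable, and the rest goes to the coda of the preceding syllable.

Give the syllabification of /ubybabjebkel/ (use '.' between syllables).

Vowels present: u, y, a, e, e; each is a nucleus, giving 5 syllables.
σ1/σ2 boundary: /b/ → onset of the next syllable (single consonants are always licit onsets).
σ2/σ3 boundary: just /b/ — single C goes to the following onset.
σ3/σ4 boundary: /bj/ is a licit onset in full, so it all attaches to the next syllable.
σ4/σ5 boundary: /bk/; trying suffixes from longest down, /k/ is the first permitted one, so coda /b/ | onset /k/.

u.by.ba.bjeb.kel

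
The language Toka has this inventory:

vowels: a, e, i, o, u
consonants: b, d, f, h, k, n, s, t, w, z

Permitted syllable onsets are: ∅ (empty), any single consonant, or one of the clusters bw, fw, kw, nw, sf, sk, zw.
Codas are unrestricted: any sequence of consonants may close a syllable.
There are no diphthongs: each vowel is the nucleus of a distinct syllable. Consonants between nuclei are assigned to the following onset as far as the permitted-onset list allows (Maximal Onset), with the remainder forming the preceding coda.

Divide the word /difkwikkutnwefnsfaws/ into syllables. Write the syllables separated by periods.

dif.kwik.kut.nwefn.sfaws

Nuclei (vowels): i, i, u, e, a → 5 syllables.
Between /i/ (V1) and /i/ (V2): /fkw/ — longest licit onset from the right is /kw/, leaving /f/ as coda.
Between /i/ (V2) and /u/ (V3): cluster /kk/ — the longest permitted-onset suffix is /k/; onset = /k/, preceding coda = /k/.
Between /u/ (V3) and /e/ (V4): cluster /tnw/ — the longest permitted-onset suffix is /nw/; onset = /nw/, preceding coda = /t/.
Between /e/ (V4) and /a/ (V5): cluster /fnsf/ — the longest permitted-onset suffix is /sf/; onset = /sf/, preceding coda = /fn/.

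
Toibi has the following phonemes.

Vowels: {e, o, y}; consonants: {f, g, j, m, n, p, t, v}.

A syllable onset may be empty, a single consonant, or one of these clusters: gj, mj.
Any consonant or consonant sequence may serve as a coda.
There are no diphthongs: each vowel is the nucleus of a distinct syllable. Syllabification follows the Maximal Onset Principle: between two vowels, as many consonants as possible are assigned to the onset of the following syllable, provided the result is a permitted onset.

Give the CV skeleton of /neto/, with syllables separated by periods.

CV.CV

Nuclei (vowels): e, o → 2 syllables.
/e…o/ gap (V1→V2): just /t/ — single C goes to the following onset.
Result: ne.to.
Mapping each syllable to C/V: /ne/ → CV, /to/ → CV.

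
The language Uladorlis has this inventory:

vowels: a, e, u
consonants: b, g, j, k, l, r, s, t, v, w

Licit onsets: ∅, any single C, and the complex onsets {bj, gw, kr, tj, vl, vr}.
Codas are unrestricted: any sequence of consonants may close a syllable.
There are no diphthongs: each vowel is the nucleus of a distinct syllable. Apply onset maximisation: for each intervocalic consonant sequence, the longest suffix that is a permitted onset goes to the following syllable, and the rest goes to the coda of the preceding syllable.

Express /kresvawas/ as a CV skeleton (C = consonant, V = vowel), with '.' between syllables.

The vowels are e, a, a — 3 nuclei, so 3 syllables.
Between /e/ (V1) and /a/ (V2): /sv/ — longest licit onset from the right is /v/, leaving /s/ as coda.
Between /a/ (V2) and /a/ (V3): /w/ → onset of the next syllable (single consonants are always licit onsets).
So the parse is kres.va.was.
Mapping each syllable to C/V: /kres/ → CCVC, /va/ → CV, /was/ → CVC.

CCVC.CV.CVC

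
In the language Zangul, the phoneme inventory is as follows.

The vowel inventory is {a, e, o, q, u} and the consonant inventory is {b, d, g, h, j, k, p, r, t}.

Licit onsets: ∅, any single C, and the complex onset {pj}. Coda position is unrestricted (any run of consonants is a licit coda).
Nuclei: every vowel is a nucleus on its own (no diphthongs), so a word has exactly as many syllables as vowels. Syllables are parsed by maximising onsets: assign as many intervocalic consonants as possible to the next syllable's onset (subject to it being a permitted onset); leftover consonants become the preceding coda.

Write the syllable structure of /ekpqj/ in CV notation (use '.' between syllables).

VC.CVC

Nuclei (vowels): e, q → 2 syllables.
Between /e/ (V1) and /q/ (V2): /kp/; trying suffixes from longest down, /p/ is the first permitted one, so coda /k/ | onset /p/.
Syllabification: ek.pqj.
Mapping each syllable to C/V: /ek/ → VC, /pqj/ → CVC.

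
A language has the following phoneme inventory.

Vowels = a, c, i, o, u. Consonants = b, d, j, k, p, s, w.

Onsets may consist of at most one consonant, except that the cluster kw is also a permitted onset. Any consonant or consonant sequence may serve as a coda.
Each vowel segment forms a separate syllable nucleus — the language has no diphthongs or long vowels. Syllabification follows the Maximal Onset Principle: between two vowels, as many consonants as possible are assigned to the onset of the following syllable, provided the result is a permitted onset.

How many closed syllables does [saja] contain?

The vowels are a, a — 2 nuclei, so 2 syllables.
V1 /a/ – V2 /a/: /j/ is a single consonant, so it becomes the next onset.
So the parse is sa.ja.
Classifying each syllable: /sa/ (open), /ja/ (open).
Closed syllables: 0.

0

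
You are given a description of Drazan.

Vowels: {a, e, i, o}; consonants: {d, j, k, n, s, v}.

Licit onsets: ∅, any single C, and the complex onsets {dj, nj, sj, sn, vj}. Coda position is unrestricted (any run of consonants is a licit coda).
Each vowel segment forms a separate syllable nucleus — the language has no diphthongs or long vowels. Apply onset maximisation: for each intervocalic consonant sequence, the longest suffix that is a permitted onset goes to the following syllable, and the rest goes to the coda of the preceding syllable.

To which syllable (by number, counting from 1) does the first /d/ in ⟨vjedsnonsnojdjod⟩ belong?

1

Nuclei (vowels): e, o, o, o → 4 syllables.
σ1/σ2 boundary: cluster /dsn/ — the longest permitted-onset suffix is /sn/; onset = /sn/, preceding coda = /d/.
σ2/σ3 boundary: /nsn/; trying suffixes from longest down, /sn/ is the first permitted one, so coda /n/ | onset /sn/.
σ3/σ4 boundary: /jdj/ splits as /j/ + /dj/ (/dj/ is the longest suffix that is a licit onset).
So the parse is vjed.snon.snoj.djod.
The first /d/ is in the coda of syllable 1 (/vjed/).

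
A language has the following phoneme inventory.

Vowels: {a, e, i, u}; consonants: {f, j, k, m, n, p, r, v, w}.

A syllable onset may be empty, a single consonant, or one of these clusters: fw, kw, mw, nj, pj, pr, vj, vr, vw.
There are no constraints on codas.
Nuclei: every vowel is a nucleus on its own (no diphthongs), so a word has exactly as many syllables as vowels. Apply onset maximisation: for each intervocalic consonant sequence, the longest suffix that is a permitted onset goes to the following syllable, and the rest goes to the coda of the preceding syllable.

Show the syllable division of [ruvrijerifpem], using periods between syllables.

The vowels are u, i, e, i, e — 5 nuclei, so 5 syllables.
/u…i/ gap (V1→V2): cluster /vr/ — /vr/ is itself a permitted onset, so the whole cluster goes right; preceding coda = ∅.
/i…e/ gap (V2→V3): just /j/ — single C goes to the following onset.
/e…i/ gap (V3→V4): /r/ → onset of the next syllable (single consonants are always licit onsets).
/i…e/ gap (V4→V5): /fp/ — longest licit onset from the right is /p/, leaving /f/ as coda.

ru.vri.je.rif.pem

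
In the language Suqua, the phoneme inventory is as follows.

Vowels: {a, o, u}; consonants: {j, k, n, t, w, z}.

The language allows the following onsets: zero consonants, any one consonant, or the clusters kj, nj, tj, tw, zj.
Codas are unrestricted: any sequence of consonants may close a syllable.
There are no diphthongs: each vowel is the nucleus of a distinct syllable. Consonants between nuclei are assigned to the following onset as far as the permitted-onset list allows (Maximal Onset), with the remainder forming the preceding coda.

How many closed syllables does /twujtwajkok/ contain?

The vowels are u, a, o — 3 nuclei, so 3 syllables.
/u…a/ gap (V1→V2): /jtw/; trying suffixes from longest down, /tw/ is the first permitted one, so coda /j/ | onset /tw/.
/a…o/ gap (V2→V3): /jk/; trying suffixes from longest down, /k/ is the first permitted one, so coda /j/ | onset /k/.
Putting it together: twuj.twaj.kok.
Classifying each syllable: /twuj/ (closed), /twaj/ (closed), /kok/ (closed).
Closed syllables: 3.

3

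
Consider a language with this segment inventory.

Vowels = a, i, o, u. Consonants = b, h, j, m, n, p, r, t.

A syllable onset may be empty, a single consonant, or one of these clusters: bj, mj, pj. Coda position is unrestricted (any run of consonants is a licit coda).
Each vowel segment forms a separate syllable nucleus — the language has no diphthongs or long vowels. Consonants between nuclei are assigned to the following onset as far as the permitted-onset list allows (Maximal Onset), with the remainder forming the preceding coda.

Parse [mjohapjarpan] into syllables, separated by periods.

mjo.ha.pjar.pan

Nuclei (vowels): o, a, a, a → 4 syllables.
σ1/σ2 boundary: just /h/ — single C goes to the following onset.
σ2/σ3 boundary: /pj/ — entire cluster is a permitted onset → onset /pj/, coda ∅.
σ3/σ4 boundary: /rp/ splits as /r/ + /p/ (/p/ is the longest suffix that is a licit onset).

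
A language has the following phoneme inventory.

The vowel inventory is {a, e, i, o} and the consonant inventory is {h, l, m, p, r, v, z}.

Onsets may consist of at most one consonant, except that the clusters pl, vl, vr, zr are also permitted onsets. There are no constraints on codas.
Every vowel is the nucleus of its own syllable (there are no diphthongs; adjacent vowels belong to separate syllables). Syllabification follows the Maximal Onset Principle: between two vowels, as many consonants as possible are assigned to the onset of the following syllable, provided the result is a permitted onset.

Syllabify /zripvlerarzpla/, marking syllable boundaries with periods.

zrip.vle.rarz.pla

The vowels are i, e, a, a — 4 nuclei, so 4 syllables.
/i…e/ gap (V1→V2): cluster /pvl/ — the longest permitted-onset suffix is /vl/; onset = /vl/, preceding coda = /p/.
/e…a/ gap (V2→V3): just /r/ — single C goes to the following onset.
/a…a/ gap (V3→V4): cluster /rzpl/ — the longest permitted-onset suffix is /pl/; onset = /pl/, preceding coda = /rz/.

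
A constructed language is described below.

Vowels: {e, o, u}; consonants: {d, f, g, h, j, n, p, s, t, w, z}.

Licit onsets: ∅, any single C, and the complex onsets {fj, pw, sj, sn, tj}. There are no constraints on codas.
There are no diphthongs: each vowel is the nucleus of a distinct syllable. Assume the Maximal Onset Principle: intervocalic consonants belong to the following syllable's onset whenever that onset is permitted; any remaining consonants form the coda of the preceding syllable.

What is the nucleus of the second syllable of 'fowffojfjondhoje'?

o

Nuclei (vowels): o, o, o, o, e → 5 syllables.
The second nucleus (vowel 2 from the left) is /o/.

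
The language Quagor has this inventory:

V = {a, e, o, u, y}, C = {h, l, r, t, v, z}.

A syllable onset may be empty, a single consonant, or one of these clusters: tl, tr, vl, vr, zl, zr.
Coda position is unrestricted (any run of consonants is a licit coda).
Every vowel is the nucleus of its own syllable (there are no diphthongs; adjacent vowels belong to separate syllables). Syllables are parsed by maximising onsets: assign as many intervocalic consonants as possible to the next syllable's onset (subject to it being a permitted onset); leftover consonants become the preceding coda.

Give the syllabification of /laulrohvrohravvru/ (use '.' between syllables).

Vowels present: a, u, o, o, a, u; each is a nucleus, giving 6 syllables.
/a…u/ gap (V1→V2): no consonants, so the boundary falls immediately after /a/.
/u…o/ gap (V2→V3): /lr/ — longest licit onset from the right is /r/, leaving /l/ as coda.
/o…o/ gap (V3→V4): cluster /hvr/ — the longest permitted-onset suffix is /vr/; onset = /vr/, preceding coda = /h/.
/o…a/ gap (V4→V5): cluster /hr/ — the longest permitted-onset suffix is /r/; onset = /r/, preceding coda = /h/.
/a…u/ gap (V5→V6): /vvr/ splits as /v/ + /vr/ (/vr/ is the longest suffix that is a licit onset).

la.ul.roh.vroh.rav.vru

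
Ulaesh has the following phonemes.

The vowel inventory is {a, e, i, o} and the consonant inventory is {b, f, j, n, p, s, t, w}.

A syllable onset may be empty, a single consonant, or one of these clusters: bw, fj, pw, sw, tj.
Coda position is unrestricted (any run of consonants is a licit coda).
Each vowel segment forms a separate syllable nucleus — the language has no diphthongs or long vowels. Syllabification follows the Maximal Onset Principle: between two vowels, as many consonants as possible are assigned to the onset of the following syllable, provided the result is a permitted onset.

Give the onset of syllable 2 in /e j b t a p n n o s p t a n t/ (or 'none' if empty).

Vowels present: e, a, o, a; each is a nucleus, giving 4 syllables.
Between /e/ (V1) and /a/ (V2): /jbt/ splits as /jb/ + /t/ (/t/ is the longest suffix that is a licit onset).
Between /a/ (V2) and /o/ (V3): /pnn/; trying suffixes from longest down, /n/ is the first permitted one, so coda /pn/ | onset /n/.
Between /o/ (V3) and /a/ (V4): /spt/ splits as /sp/ + /t/ (/t/ is the longest suffix that is a licit onset).
So the parse is ejb.tapn.nosp.tant.
Syllable 2 is /tapn/: onset /t/, nucleus /a/, coda /pn/.

t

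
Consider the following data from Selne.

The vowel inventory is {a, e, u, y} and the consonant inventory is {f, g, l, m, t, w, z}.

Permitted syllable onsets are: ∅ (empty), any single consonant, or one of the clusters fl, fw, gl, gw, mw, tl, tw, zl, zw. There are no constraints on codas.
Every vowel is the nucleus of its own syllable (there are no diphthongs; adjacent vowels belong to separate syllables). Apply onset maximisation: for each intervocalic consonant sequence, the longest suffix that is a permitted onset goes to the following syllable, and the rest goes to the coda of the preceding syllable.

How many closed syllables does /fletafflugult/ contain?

Vowels present: e, a, u, u; each is a nucleus, giving 4 syllables.
σ1/σ2 boundary: /t/ is a single consonant, so it becomes the next onset.
σ2/σ3 boundary: /ffl/; trying suffixes from longest down, /fl/ is the first permitted one, so coda /f/ | onset /fl/.
σ3/σ4 boundary: /g/ → onset of the next syllable (single consonants are always licit onsets).
So the parse is fle.taf.flu.gult.
Classifying each syllable: /fle/ (open), /taf/ (closed), /flu/ (open), /gult/ (closed).
Closed syllables: 2.

2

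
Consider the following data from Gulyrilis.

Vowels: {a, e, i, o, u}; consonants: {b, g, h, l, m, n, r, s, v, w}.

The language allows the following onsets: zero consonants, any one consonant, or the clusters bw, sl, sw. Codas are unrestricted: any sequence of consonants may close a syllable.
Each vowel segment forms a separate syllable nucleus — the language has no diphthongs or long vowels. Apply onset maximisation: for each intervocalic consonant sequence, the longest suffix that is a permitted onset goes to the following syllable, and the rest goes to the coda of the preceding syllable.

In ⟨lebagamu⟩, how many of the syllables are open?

Nuclei (vowels): e, a, a, u → 4 syllables.
/e…a/ gap (V1→V2): /b/ is a single consonant, so it becomes the next onset.
/a…a/ gap (V2→V3): /g/ is a single consonant, so it becomes the next onset.
/a…u/ gap (V3→V4): /m/ is a single consonant, so it becomes the next onset.
Putting it together: le.ba.ga.mu.
Classifying each syllable: /le/ (open), /ba/ (open), /ga/ (open), /mu/ (open).
Open syllables: 4.

4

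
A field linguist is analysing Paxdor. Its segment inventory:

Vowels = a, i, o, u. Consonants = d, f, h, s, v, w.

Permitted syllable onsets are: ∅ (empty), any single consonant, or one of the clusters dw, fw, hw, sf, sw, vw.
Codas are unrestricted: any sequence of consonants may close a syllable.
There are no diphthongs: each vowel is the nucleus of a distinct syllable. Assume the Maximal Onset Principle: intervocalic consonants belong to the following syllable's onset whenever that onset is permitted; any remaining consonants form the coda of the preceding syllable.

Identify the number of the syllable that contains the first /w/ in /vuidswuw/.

3

Vowels present: u, i, u; each is a nucleus, giving 3 syllables.
/u…i/ gap (V1→V2): nothing intervenes; syllable break is V.V.
/i…u/ gap (V2→V3): /dsw/ splits as /d/ + /sw/ (/sw/ is the longest suffix that is a licit onset).
Result: vu.id.swuw.
The first /w/ is in the onset of syllable 3 (/swuw/).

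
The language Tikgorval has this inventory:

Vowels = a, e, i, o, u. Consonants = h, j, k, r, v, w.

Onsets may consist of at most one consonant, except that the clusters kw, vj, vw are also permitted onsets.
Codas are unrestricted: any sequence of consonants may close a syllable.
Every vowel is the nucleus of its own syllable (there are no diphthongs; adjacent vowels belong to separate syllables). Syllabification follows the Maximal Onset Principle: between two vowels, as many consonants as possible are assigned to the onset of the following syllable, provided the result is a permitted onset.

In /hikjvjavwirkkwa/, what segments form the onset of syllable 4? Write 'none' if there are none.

kw

The vowels are i, a, i, a — 4 nuclei, so 4 syllables.
σ1/σ2 boundary: cluster /kjvj/ — the longest permitted-onset suffix is /vj/; onset = /vj/, preceding coda = /kj/.
σ2/σ3 boundary: cluster /vw/ — /vw/ is itself a permitted onset, so the whole cluster goes right; preceding coda = ∅.
σ3/σ4 boundary: /rkkw/ splits as /rk/ + /kw/ (/kw/ is the longest suffix that is a licit onset).
Putting it together: hikj.vja.vwirk.kwa.
Syllable 4 is /kwa/: onset /kw/, nucleus /a/, coda ∅.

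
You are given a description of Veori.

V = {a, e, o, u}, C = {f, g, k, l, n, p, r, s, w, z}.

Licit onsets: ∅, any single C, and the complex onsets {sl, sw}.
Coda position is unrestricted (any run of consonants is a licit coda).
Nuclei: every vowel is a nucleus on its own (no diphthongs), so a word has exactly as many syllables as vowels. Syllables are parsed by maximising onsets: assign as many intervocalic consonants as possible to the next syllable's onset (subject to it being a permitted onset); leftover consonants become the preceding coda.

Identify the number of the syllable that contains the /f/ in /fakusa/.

The vowels are a, u, a — 3 nuclei, so 3 syllables.
σ1/σ2 boundary: just /k/ — single C goes to the following onset.
σ2/σ3 boundary: /s/ is a single consonant, so it becomes the next onset.
So the parse is fa.ku.sa.
The /f/ is in the onset of syllable 1 (/fa/).

1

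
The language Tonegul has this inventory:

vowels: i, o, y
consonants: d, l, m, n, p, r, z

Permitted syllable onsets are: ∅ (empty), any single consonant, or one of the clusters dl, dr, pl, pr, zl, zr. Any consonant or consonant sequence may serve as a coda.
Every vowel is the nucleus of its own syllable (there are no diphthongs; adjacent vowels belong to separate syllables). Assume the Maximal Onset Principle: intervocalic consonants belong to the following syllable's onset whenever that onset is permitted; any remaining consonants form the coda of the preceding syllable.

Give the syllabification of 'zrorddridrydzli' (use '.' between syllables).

zrord.dri.dryd.zli

Nuclei (vowels): o, i, y, i → 4 syllables.
/o…i/ gap (V1→V2): cluster /rddr/ — the longest permitted-onset suffix is /dr/; onset = /dr/, preceding coda = /rd/.
/i…y/ gap (V2→V3): /dr/ is a licit onset in full, so it all attaches to the next syllable.
/y…i/ gap (V3→V4): /dzl/ splits as /d/ + /zl/ (/zl/ is the longest suffix that is a licit onset).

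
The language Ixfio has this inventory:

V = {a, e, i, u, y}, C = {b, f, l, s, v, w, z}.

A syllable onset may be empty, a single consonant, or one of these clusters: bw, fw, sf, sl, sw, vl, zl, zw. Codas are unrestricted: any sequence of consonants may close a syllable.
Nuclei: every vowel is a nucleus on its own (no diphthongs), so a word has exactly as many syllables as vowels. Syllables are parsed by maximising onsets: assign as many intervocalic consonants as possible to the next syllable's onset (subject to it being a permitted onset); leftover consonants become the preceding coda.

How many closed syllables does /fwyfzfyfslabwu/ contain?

The vowels are y, y, a, u — 4 nuclei, so 4 syllables.
/y…y/ gap (V1→V2): /fzf/ splits as /fz/ + /f/ (/f/ is the longest suffix that is a licit onset).
/y…a/ gap (V2→V3): cluster /fsl/ — the longest permitted-onset suffix is /sl/; onset = /sl/, preceding coda = /f/.
/a…u/ gap (V3→V4): /bw/ — entire cluster is a permitted onset → onset /bw/, coda ∅.
Syllabification: fwyfz.fyf.sla.bwu.
Classifying each syllable: /fwyfz/ (closed), /fyf/ (closed), /sla/ (open), /bwu/ (open).
Closed syllables: 2.

2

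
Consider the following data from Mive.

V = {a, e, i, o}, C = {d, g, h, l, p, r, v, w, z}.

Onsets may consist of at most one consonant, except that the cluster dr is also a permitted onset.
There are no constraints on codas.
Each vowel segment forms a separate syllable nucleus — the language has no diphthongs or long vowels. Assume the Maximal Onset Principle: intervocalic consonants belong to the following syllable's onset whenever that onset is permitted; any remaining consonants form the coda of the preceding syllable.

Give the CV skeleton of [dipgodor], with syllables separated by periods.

CVC.CV.CVC

The vowels are i, o, o — 3 nuclei, so 3 syllables.
/i…o/ gap (V1→V2): cluster /pg/ — the longest permitted-onset suffix is /g/; onset = /g/, preceding coda = /p/.
/o…o/ gap (V2→V3): /d/ → onset of the next syllable (single consonants are always licit onsets).
Putting it together: dip.go.dor.
Mapping each syllable to C/V: /dip/ → CVC, /go/ → CV, /dor/ → CVC.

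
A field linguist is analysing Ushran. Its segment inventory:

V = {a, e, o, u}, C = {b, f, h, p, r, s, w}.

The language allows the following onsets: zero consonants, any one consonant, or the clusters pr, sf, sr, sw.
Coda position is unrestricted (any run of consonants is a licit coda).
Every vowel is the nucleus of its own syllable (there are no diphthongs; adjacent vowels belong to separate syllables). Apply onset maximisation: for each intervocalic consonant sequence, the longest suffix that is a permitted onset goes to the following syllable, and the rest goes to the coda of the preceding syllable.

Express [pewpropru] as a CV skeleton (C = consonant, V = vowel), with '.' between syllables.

CVC.CCV.CCV

Vowels present: e, o, u; each is a nucleus, giving 3 syllables.
σ1/σ2 boundary: /wpr/ splits as /w/ + /pr/ (/pr/ is the longest suffix that is a licit onset).
σ2/σ3 boundary: /pr/ — entire cluster is a permitted onset → onset /pr/, coda ∅.
So the parse is pew.pro.pru.
Mapping each syllable to C/V: /pew/ → CVC, /pro/ → CCV, /pru/ → CCV.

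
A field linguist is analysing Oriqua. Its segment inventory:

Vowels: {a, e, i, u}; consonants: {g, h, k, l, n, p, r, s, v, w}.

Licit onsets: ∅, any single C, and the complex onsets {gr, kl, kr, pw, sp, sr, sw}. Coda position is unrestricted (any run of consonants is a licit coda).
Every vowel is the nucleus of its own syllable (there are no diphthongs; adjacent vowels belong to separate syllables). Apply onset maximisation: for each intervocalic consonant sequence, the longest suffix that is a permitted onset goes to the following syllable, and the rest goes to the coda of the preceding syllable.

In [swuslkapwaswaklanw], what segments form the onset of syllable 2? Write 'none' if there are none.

Nuclei (vowels): u, a, a, a, a → 5 syllables.
/u…a/ gap (V1→V2): /slk/ — longest licit onset from the right is /k/, leaving /sl/ as coda.
/a…a/ gap (V2→V3): cluster /pw/ — /pw/ is itself a permitted onset, so the whole cluster goes right; preceding coda = ∅.
/a…a/ gap (V3→V4): cluster /sw/ — /sw/ is itself a permitted onset, so the whole cluster goes right; preceding coda = ∅.
/a…a/ gap (V4→V5): cluster /kl/ — /kl/ is itself a permitted onset, so the whole cluster goes right; preceding coda = ∅.
Putting it together: swusl.ka.pwa.swa.klanw.
Syllable 2 is /ka/: onset /k/, nucleus /a/, coda ∅.

k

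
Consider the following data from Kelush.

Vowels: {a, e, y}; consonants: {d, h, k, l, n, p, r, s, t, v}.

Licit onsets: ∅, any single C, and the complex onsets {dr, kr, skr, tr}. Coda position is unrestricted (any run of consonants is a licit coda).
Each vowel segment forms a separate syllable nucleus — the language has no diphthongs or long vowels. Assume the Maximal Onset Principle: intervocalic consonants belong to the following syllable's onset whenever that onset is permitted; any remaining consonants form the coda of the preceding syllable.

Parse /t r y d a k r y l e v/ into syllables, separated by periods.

try.da.kry.lev

The vowels are y, a, y, e — 4 nuclei, so 4 syllables.
V1 /y/ – V2 /a/: just /d/ — single C goes to the following onset.
V2 /a/ – V3 /y/: cluster /kr/ — /kr/ is itself a permitted onset, so the whole cluster goes right; preceding coda = ∅.
V3 /y/ – V4 /e/: /l/ is a single consonant, so it becomes the next onset.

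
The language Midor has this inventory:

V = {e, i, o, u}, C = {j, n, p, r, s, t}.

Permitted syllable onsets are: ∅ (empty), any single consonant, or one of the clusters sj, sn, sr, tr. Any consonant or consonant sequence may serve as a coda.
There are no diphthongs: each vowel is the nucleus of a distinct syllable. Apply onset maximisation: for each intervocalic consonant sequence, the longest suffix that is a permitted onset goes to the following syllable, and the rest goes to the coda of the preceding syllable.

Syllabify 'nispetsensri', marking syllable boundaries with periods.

nis.pet.sen.sri

Vowels present: i, e, e, i; each is a nucleus, giving 4 syllables.
σ1/σ2 boundary: /sp/ — longest licit onset from the right is /p/, leaving /s/ as coda.
σ2/σ3 boundary: /ts/ splits as /t/ + /s/ (/s/ is the longest suffix that is a licit onset).
σ3/σ4 boundary: /nsr/ — longest licit onset from the right is /sr/, leaving /n/ as coda.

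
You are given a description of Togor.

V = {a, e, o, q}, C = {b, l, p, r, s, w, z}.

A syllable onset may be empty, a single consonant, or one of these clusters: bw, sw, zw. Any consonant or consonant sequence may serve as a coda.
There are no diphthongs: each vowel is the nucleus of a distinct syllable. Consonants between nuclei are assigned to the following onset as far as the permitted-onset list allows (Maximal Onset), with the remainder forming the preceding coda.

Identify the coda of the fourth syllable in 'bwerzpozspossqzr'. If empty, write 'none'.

Vowels present: e, o, o, q; each is a nucleus, giving 4 syllables.
/e…o/ gap (V1→V2): /rzp/ splits as /rz/ + /p/ (/p/ is the longest suffix that is a licit onset).
/o…o/ gap (V2→V3): /zsp/; trying suffixes from longest down, /p/ is the first permitted one, so coda /zs/ | onset /p/.
/o…q/ gap (V3→V4): /ss/ — longest licit onset from the right is /s/, leaving /s/ as coda.
Putting it together: bwerz.pozs.pos.sqzr.
Syllable 4 is /sqzr/: onset /s/, nucleus /q/, coda /zr/.

zr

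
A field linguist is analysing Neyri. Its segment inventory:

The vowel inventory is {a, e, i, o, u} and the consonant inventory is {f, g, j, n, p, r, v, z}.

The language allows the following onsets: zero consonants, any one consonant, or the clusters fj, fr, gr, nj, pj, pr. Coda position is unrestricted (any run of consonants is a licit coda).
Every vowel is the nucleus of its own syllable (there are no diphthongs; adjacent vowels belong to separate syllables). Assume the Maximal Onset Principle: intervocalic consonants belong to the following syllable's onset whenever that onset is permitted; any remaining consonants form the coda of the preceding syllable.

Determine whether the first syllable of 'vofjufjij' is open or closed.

open

Vowels present: o, u, i; each is a nucleus, giving 3 syllables.
Between /o/ (V1) and /u/ (V2): cluster /fj/ — /fj/ is itself a permitted onset, so the whole cluster goes right; preceding coda = ∅.
Between /u/ (V2) and /i/ (V3): cluster /fj/ — /fj/ is itself a permitted onset, so the whole cluster goes right; preceding coda = ∅.
Syllabification: vo.fju.fjij.
Syllable 1 is /vo/; it ends in its nucleus with no coda, so it is open.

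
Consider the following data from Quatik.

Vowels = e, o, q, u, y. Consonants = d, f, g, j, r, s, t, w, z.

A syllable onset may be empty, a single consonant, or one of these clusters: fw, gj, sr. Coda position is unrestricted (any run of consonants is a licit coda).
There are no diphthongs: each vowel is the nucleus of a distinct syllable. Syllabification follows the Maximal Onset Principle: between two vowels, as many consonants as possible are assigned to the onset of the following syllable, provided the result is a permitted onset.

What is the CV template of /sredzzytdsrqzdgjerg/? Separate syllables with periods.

CCVCC.CVCC.CCVCC.CCVCC

The vowels are e, y, q, e — 4 nuclei, so 4 syllables.
Between /e/ (V1) and /y/ (V2): cluster /dzz/ — the longest permitted-onset suffix is /z/; onset = /z/, preceding coda = /dz/.
Between /y/ (V2) and /q/ (V3): cluster /tdsr/ — the longest permitted-onset suffix is /sr/; onset = /sr/, preceding coda = /td/.
Between /q/ (V3) and /e/ (V4): cluster /zdgj/ — the longest permitted-onset suffix is /gj/; onset = /gj/, preceding coda = /zd/.
Result: sredz.zytd.srqzd.gjerg.
Mapping each syllable to C/V: /sredz/ → CCVCC, /zytd/ → CVCC, /srqzd/ → CCVCC, /gjerg/ → CCVCC.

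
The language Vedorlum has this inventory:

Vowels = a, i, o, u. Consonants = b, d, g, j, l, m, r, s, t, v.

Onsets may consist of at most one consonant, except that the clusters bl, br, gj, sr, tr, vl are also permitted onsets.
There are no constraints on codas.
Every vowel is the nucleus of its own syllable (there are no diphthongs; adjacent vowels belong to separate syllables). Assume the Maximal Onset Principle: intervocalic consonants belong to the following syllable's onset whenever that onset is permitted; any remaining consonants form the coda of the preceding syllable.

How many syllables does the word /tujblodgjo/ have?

Vowels present: u, o, o; each is a nucleus, giving 3 syllables.

3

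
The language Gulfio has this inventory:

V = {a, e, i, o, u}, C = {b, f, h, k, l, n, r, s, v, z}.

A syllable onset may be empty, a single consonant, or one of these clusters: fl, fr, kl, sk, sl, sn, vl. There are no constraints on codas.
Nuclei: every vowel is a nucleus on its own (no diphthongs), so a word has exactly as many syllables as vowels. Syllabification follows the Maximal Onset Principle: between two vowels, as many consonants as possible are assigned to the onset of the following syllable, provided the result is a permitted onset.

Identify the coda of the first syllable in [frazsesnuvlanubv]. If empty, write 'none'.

z

Nuclei (vowels): a, e, u, a, u → 5 syllables.
/a…e/ gap (V1→V2): /zs/ — longest licit onset from the right is /s/, leaving /z/ as coda.
/e…u/ gap (V2→V3): /sn/ is a licit onset in full, so it all attaches to the next syllable.
/u…a/ gap (V3→V4): /vl/ — entire cluster is a permitted onset → onset /vl/, coda ∅.
/a…u/ gap (V4→V5): /n/ is a single consonant, so it becomes the next onset.
So the parse is fraz.se.snu.vla.nubv.
Syllable 1 is /fraz/: onset /fr/, nucleus /a/, coda /z/.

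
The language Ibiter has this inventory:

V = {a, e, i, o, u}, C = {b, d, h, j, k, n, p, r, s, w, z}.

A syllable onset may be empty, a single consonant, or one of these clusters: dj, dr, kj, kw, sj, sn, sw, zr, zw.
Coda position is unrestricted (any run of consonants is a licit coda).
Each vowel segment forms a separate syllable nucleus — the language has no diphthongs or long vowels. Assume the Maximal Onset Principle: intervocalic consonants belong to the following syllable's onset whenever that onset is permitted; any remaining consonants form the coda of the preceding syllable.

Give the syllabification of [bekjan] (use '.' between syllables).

be.kjan

The vowels are e, a — 2 nuclei, so 2 syllables.
V1 /e/ – V2 /a/: /kj/ — entire cluster is a permitted onset → onset /kj/, coda ∅.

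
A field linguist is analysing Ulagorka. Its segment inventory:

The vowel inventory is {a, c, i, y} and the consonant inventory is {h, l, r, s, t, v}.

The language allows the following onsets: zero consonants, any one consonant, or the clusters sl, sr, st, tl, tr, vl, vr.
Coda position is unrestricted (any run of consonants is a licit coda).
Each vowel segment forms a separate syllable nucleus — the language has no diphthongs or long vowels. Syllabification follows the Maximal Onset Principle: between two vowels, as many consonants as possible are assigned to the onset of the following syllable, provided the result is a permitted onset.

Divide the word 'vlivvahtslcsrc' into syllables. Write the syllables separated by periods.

vliv.vaht.slc.src

Vowels present: i, a, c, c; each is a nucleus, giving 4 syllables.
Between /i/ (V1) and /a/ (V2): /vv/ splits as /v/ + /v/ (/v/ is the longest suffix that is a licit onset).
Between /a/ (V2) and /c/ (V3): /htsl/ — longest licit onset from the right is /sl/, leaving /ht/ as coda.
Between /c/ (V3) and /c/ (V4): /sr/ — entire cluster is a permitted onset → onset /sr/, coda ∅.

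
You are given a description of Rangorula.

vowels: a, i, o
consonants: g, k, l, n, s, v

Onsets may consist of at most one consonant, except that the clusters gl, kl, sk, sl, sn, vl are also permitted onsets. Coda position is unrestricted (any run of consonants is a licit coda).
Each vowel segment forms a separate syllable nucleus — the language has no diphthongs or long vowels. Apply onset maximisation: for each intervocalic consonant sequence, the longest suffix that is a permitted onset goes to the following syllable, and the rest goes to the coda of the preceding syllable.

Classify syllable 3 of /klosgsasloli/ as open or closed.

open

Vowels present: o, a, o, i; each is a nucleus, giving 4 syllables.
σ1/σ2 boundary: /sgs/ — longest licit onset from the right is /s/, leaving /sg/ as coda.
σ2/σ3 boundary: cluster /sl/ — /sl/ is itself a permitted onset, so the whole cluster goes right; preceding coda = ∅.
σ3/σ4 boundary: /l/ → onset of the next syllable (single consonants are always licit onsets).
Syllabification: klosg.sa.slo.li.
Syllable 3 is /slo/; it ends in its nucleus with no coda, so it is open.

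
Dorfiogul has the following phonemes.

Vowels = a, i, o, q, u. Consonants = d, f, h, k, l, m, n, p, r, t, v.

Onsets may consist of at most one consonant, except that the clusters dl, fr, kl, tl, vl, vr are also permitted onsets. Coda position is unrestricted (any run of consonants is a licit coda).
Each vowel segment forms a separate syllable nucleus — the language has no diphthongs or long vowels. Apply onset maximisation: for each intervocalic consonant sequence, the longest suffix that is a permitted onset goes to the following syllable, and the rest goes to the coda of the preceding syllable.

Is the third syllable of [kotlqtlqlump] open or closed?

open

The vowels are o, q, q, u — 4 nuclei, so 4 syllables.
σ1/σ2 boundary: /tl/ — entire cluster is a permitted onset → onset /tl/, coda ∅.
σ2/σ3 boundary: cluster /tl/ — /tl/ is itself a permitted onset, so the whole cluster goes right; preceding coda = ∅.
σ3/σ4 boundary: /l/ is a single consonant, so it becomes the next onset.
Putting it together: ko.tlq.tlq.lump.
Syllable 3 is /tlq/; it ends in its nucleus with no coda, so it is open.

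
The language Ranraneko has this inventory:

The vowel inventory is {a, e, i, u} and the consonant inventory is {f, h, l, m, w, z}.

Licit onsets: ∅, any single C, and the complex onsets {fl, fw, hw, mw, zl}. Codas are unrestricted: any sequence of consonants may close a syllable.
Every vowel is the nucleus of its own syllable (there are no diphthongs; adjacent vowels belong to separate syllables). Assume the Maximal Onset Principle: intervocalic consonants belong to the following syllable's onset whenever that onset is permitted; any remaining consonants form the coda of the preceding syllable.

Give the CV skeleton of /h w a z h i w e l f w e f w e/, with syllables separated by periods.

Vowels present: a, i, e, e, e; each is a nucleus, giving 5 syllables.
/a…i/ gap (V1→V2): /zh/ splits as /z/ + /h/ (/h/ is the longest suffix that is a licit onset).
/i…e/ gap (V2→V3): /w/ → onset of the next syllable (single consonants are always licit onsets).
/e…e/ gap (V3→V4): /lfw/; trying suffixes from longest down, /fw/ is the first permitted one, so coda /l/ | onset /fw/.
/e…e/ gap (V4→V5): /fw/ — entire cluster is a permitted onset → onset /fw/, coda ∅.
Result: hwaz.hi.wel.fwe.fwe.
Mapping each syllable to C/V: /hwaz/ → CCVC, /hi/ → CV, /wel/ → CVC, /fwe/ → CCV, /fwe/ → CCV.

CCVC.CV.CVC.CCV.CCV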